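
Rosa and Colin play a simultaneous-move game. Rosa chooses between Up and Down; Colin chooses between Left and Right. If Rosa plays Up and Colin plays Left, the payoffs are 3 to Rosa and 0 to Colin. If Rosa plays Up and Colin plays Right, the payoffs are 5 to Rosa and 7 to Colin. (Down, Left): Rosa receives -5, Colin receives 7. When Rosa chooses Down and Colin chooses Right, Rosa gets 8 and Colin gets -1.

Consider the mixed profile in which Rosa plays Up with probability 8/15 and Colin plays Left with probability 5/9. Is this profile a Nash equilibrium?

No

Given Colin's mix q = 5/9, Rosa's payoff from Up is 35/9 but from Down is 7/9. Rosa strictly prefers Up, so Rosa would not mix.
So the proposed profile is not a Nash equilibrium.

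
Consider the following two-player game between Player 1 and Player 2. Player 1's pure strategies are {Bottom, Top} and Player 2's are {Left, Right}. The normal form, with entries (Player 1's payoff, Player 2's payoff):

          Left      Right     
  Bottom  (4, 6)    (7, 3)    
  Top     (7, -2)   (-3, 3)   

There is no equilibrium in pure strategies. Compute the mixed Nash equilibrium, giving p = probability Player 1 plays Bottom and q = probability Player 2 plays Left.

In a mixed equilibrium Player 2 is indifferent between Left and Right; this condition fixes p.
  Player 2's expected payoff from Left: p·6 + (1−p)·(-2) = 8p - 2
  Player 2's expected payoff from Right: p·3 + (1−p)·3 = 3
  8p - 2 = 3  ⇒  8p = 5  ⇒  p = 5/8.
Set Player 1's expected payoff from Bottom equal to that from Top:
  Player 1's payoff from Bottom: q·4 + (1−q)·7 = -3q + 7
  Player 1's payoff from Top: q·7 + (1−q)·(-3) = 10q - 3
  -3q + 7 = 10q - 3  ⇒  -13q = -10  ⇒  q = 10/13.

p = 5/8, q = 10/13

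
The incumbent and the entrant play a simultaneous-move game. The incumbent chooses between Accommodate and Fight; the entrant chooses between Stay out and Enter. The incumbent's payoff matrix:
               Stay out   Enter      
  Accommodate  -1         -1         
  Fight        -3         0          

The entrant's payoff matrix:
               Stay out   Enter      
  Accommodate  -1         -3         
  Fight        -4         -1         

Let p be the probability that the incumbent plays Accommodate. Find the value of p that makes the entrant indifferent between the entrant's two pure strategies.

The entrant's indifference between Stay out and Enter determines the incumbent's mixing probability p:
  the entrant's payoff from Stay out: p·(-1) + (1−p)·(-4) = 3p - 4
  the entrant's payoff from Enter: p·(-3) + (1−p)·(-1) = -2p - 1
  3p - 4 = -2p - 1  ⇒  5p = 3  ⇒  p = 3/5.

p = 3/5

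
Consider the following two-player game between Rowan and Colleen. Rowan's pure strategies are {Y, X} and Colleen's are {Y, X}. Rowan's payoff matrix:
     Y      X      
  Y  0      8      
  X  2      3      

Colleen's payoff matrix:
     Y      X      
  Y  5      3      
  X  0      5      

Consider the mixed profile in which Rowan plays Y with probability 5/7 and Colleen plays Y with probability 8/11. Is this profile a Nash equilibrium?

Given Colleen's mix q = 8/11, Rowan's payoff from Y is 24/11 but from X is 25/11. Rowan strictly prefers X, so Rowan would not mix.
So the proposed profile is not a Nash equilibrium.

No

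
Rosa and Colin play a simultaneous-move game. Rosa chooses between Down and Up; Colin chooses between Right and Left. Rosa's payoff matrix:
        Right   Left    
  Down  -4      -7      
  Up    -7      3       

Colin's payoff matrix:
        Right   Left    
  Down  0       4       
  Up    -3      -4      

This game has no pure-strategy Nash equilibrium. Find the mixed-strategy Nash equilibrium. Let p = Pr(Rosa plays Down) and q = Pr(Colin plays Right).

p = 1/5, q = 10/13

Colin's indifference between Right and Left determines Rosa's mixing probability p:
  Colin's payoff from Right: p·0 + (1−p)·(-3) = 3p - 3
  Colin's payoff from Left: p·4 + (1−p)·(-4) = 8p - 4
  3p - 3 = 8p - 4  ⇒  -5p = -1  ⇒  p = 1/5.
Set Rosa's expected payoff from Down equal to that from Up:
  Rosa's payoff from Down: q·(-4) + (1−q)·(-7) = 3q - 7
  Rosa's payoff from Up: q·(-7) + (1−q)·3 = -10q + 3
  3q - 7 = -10q + 3  ⇒  13q = 10  ⇒  q = 10/13.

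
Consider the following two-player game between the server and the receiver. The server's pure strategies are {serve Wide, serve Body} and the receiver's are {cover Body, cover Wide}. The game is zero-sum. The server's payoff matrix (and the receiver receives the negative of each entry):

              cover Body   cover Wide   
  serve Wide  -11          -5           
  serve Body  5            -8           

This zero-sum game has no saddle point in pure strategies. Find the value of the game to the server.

In a mixed equilibrium the server is indifferent between serve Wide and serve Body; this condition fixes q.
  the server's expected payoff from serve Wide: q·(-11) + (1−q)·(-5) = -6q - 5
  the server's expected payoff from serve Body: q·5 + (1−q)·(-8) = 13q - 8
  -6q - 5 = 13q - 8  ⇒  -19q = -3  ⇒  q = 3/19.
The value is the server's expected payoff against this mix (using serve Wide): (3/19)·(-11) + (16/19)·(-5) = -113/19.

v = -113/19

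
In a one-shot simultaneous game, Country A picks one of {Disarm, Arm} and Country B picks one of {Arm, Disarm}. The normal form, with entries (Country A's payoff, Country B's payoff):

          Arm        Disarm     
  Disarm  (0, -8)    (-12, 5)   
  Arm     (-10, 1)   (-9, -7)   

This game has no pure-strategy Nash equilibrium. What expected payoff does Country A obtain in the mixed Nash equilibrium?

-120/13

Country B's mix must leave Country A indifferent between Disarm and Arm.
  Country A's payoff to Disarm: q·0 + (1−q)·(-12) = 12q - 12
  Country A's payoff to Arm: q·(-10) + (1−q)·(-9) = -q - 9
  12q - 12 = -q - 9  ⇒  13q = 3  ⇒  q = 3/13.
At equilibrium Country A is indifferent across rows, so Country A's payoff equals the payoff from Disarm: (3/13)·0 + (10/13)·(-12) = -120/13.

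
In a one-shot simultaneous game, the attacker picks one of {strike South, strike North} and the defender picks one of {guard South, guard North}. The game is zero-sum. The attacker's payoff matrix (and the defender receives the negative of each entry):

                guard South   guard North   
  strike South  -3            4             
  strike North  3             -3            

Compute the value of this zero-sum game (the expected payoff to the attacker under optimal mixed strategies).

v = 3/13

For the attacker to be willing to mix, the attacker must be indifferent between strike South and strike North, which pins down the defender's mix.
  the attacker's expected payoff from strike South: q·(-3) + (1−q)·4 = -7q + 4
  the attacker's expected payoff from strike North: q·3 + (1−q)·(-3) = 6q - 3
  -7q + 4 = 6q - 3  ⇒  -13q = -7  ⇒  q = 7/13.
The value is the attacker's expected payoff against this mix (using strike South): (7/13)·(-3) + (6/13)·4 = 3/13.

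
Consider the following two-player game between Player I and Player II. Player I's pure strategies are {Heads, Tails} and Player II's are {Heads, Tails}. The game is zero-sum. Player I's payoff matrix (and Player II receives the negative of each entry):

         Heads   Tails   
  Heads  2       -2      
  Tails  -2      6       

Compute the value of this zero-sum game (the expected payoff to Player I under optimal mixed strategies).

v = 2/3

Player I's indifference between Heads and Tails determines Player II's mixing probability q:
  Player I's expected payoff from Heads: q·2 + (1−q)·(-2) = 4q - 2
  Player I's expected payoff from Tails: q·(-2) + (1−q)·6 = -8q + 6
  4q - 2 = -8q + 6  ⇒  12q = 8  ⇒  q = 2/3.
The value is Player I's expected payoff against this mix (using Heads): (2/3)·2 + (1/3)·(-2) = 2/3.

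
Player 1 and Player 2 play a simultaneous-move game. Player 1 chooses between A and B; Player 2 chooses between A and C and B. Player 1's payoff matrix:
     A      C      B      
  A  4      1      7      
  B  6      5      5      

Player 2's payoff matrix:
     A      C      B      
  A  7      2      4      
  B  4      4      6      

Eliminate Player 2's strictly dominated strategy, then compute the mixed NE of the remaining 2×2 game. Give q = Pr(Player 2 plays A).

Player 2's strategy C is strictly dominated by B: 4 > 2 and 6 > 4. Eliminate C.
In a mixed equilibrium Player 1 is indifferent between A and B; this condition fixes q.
  Player 1's expected payoff from A: q·4 + (1−q)·7 = -3q + 7
  Player 1's expected payoff from B: q·6 + (1−q)·5 = q + 5
  -3q + 7 = q + 5  ⇒  -4q = -2  ⇒  q = 1/2.

q = 1/2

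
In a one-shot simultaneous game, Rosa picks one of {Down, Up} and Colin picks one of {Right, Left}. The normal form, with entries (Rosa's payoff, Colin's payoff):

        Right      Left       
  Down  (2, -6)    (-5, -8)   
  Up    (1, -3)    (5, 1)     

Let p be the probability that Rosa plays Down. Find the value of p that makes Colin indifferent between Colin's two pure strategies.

p = 2/3

Set Colin's expected payoff from Right equal to that from Left:
  Colin's payoff to Right: p·(-6) + (1−p)·(-3) = -3p - 3
  Colin's payoff to Left: p·(-8) + (1−p)·1 = -9p + 1
  -3p - 3 = -9p + 1  ⇒  6p = 4  ⇒  p = 2/3.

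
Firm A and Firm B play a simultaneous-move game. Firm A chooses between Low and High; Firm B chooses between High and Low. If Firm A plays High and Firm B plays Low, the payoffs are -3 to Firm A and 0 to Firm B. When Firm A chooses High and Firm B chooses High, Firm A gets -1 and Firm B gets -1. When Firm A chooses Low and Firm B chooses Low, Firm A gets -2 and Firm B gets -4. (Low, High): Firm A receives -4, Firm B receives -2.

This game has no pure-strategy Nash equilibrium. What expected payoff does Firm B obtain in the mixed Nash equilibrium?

Set Firm B's expected payoff from High equal to that from Low:
  Firm B's payoff to High: p·(-2) + (1−p)·(-1) = -p - 1
  Firm B's payoff to Low: p·(-4) + (1−p)·0 = -4p
  -p - 1 = -4p  ⇒  3p = 1  ⇒  p = 1/3.
At equilibrium Firm B is indifferent across columns, so Firm B's payoff equals the payoff from High: (1/3)·(-2) + (2/3)·(-1) = -4/3.

-4/3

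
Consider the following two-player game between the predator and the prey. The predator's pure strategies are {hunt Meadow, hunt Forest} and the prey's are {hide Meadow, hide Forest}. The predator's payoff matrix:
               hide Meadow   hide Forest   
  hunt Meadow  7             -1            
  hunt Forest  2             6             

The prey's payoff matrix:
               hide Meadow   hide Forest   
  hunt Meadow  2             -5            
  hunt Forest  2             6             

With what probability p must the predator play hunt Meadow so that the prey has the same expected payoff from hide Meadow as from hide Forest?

p = 4/11

The prey's indifference between hide Meadow and hide Forest determines the predator's mixing probability p:
  the prey's expected payoff from hide Meadow: p·2 + (1−p)·2 = 2
  the prey's expected payoff from hide Forest: p·(-5) + (1−p)·6 = -11p + 6
  2 = -11p + 6  ⇒  11p = 4  ⇒  p = 4/11.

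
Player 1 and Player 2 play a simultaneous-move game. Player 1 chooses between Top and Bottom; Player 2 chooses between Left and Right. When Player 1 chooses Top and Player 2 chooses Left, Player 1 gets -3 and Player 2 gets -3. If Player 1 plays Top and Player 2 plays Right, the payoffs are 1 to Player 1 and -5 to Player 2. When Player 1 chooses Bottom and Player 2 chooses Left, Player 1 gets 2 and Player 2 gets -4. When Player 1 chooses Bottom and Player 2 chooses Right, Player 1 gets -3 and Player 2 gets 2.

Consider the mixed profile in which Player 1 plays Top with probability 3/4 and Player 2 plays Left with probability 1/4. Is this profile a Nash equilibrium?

No

Given Player 2's mix q = 1/4, Player 1's payoff from Top is 0 but from Bottom is -7/4. Player 1 strictly prefers Top, so Player 1 would not mix.
So the proposed profile is not a Nash equilibrium.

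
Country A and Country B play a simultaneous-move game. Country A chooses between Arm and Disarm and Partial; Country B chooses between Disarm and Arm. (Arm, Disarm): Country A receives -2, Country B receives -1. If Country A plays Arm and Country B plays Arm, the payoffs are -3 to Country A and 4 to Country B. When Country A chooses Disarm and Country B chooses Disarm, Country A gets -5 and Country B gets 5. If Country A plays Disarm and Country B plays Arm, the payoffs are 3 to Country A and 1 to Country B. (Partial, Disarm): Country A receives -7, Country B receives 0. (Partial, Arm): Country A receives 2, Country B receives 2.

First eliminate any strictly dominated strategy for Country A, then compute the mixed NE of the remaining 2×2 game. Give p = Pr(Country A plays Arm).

p = 4/9

Country A's strategy Partial is strictly dominated by Disarm: -5 > -7 and 3 > 2. Eliminate Partial.
For Country B to be willing to mix, Country B must be indifferent between Disarm and Arm, which pins down Country A's mix.
  Country B's payoff to Disarm: p·(-1) + (1−p)·5 = -6p + 5
  Country B's payoff to Arm: p·4 + (1−p)·1 = 3p + 1
  -6p + 5 = 3p + 1  ⇒  -9p = -4  ⇒  p = 4/9.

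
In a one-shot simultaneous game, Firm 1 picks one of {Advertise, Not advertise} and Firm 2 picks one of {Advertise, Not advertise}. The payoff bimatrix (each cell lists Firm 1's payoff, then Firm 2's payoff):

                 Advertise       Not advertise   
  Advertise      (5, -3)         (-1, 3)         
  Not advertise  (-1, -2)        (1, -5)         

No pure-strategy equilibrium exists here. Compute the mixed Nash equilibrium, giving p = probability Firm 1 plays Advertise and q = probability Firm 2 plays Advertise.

For Firm 2 to be willing to mix, Firm 2 must be indifferent between Advertise and Not advertise, which pins down Firm 1's mix.
  Firm 2's payoff from Advertise: p·(-3) + (1−p)·(-2) = -p - 2
  Firm 2's payoff from Not advertise: p·3 + (1−p)·(-5) = 8p - 5
  -p - 2 = 8p - 5  ⇒  -9p = -3  ⇒  p = 1/3.
For Firm 1 to be willing to mix, Firm 1 must be indifferent between Advertise and Not advertise, which pins down Firm 2's mix.
  Firm 1's payoff to Advertise: q·5 + (1−q)·(-1) = 6q - 1
  Firm 1's payoff to Not advertise: q·(-1) + (1−q)·1 = -2q + 1
  6q - 1 = -2q + 1  ⇒  8q = 2  ⇒  q = 1/4.

p = 1/3, q = 1/4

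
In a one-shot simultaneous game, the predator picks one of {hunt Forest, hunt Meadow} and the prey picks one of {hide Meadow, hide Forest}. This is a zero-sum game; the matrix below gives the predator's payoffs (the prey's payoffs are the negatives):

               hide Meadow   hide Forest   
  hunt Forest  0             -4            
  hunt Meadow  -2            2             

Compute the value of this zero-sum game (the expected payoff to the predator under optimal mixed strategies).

In a mixed equilibrium the predator is indifferent between hunt Forest and hunt Meadow; this condition fixes q.
  the predator's payoff from hunt Forest: q·0 + (1−q)·(-4) = 4q - 4
  the predator's payoff from hunt Meadow: q·(-2) + (1−q)·2 = -4q + 2
  4q - 4 = -4q + 2  ⇒  8q = 6  ⇒  q = 3/4.
The value is the predator's expected payoff against this mix (using hunt Forest): (3/4)·0 + (1/4)·(-4) = -1.

v = -1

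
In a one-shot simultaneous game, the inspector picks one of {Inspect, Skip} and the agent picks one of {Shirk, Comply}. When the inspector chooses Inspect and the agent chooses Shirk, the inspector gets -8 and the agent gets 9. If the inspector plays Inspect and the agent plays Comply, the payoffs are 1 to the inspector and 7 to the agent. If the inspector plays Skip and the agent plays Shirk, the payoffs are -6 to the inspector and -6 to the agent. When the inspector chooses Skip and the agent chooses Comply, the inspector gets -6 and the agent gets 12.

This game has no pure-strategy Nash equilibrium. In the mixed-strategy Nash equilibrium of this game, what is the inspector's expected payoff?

The inspector's indifference between Inspect and Skip determines the agent's mixing probability q:
  the inspector's expected payoff from Inspect: q·(-8) + (1−q)·1 = -9q + 1
  the inspector's expected payoff from Skip: q·(-6) + (1−q)·(-6) = -6
  -9q + 1 = -6  ⇒  -9q = -7  ⇒  q = 7/9.
At equilibrium the inspector is indifferent across rows, so the inspector's payoff equals the payoff from Inspect: (7/9)·(-8) + (2/9)·1 = -6.

-6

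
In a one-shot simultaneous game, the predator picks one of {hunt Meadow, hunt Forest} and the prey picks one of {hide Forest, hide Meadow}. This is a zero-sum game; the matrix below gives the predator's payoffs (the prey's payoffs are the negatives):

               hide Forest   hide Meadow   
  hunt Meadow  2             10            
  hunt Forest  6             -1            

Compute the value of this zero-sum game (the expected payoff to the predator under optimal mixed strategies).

For the predator to be willing to mix, the predator must be indifferent between hunt Meadow and hunt Forest, which pins down the prey's mix.
  the predator's payoff to hunt Meadow: q·2 + (1−q)·10 = -8q + 10
  the predator's payoff to hunt Forest: q·6 + (1−q)·(-1) = 7q - 1
  -8q + 10 = 7q - 1  ⇒  -15q = -11  ⇒  q = 11/15.
The value is the predator's expected payoff against this mix (using hunt Meadow): (11/15)·2 + (4/15)·10 = 62/15.

v = 62/15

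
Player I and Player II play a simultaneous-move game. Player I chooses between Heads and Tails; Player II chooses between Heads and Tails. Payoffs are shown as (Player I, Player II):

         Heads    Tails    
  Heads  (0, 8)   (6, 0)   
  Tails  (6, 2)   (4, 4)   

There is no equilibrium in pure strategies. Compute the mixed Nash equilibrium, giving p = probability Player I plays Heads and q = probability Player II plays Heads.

p = 1/5, q = 1/4

In a mixed equilibrium Player II is indifferent between Heads and Tails; this condition fixes p.
  Player II's expected payoff from Heads: p·8 + (1−p)·2 = 6p + 2
  Player II's expected payoff from Tails: p·0 + (1−p)·4 = -4p + 4
  6p + 2 = -4p + 4  ⇒  10p = 2  ⇒  p = 1/5.
In a mixed equilibrium Player I is indifferent between Heads and Tails; this condition fixes q.
  Player I's payoff from Heads: q·0 + (1−q)·6 = -6q + 6
  Player I's payoff from Tails: q·6 + (1−q)·4 = 2q + 4
  -6q + 6 = 2q + 4  ⇒  -8q = -2  ⇒  q = 1/4.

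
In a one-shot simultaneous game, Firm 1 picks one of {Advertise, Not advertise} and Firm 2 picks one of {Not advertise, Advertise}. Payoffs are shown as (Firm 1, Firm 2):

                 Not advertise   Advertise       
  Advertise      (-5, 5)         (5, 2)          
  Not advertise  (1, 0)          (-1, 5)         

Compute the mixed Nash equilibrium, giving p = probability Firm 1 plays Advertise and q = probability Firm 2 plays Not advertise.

p = 5/8, q = 1/2

In a mixed equilibrium Firm 2 is indifferent between Not advertise and Advertise; this condition fixes p.
  Firm 2's payoff from Not advertise: p·5 + (1−p)·0 = 5p
  Firm 2's payoff from Advertise: p·2 + (1−p)·5 = -3p + 5
  5p = -3p + 5  ⇒  8p = 5  ⇒  p = 5/8.
For Firm 1 to be willing to mix, Firm 1 must be indifferent between Advertise and Not advertise, which pins down Firm 2's mix.
  Firm 1's payoff to Advertise: q·(-5) + (1−q)·5 = -10q + 5
  Firm 1's payoff to Not advertise: q·1 + (1−q)·(-1) = 2q - 1
  -10q + 5 = 2q - 1  ⇒  -12q = -6  ⇒  q = 1/2.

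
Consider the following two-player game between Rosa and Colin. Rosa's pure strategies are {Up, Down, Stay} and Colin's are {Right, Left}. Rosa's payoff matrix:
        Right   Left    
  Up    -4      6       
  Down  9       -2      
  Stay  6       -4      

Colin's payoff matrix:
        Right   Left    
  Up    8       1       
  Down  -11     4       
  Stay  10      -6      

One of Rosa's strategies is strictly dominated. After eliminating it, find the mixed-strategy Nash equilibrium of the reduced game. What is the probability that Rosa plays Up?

p = 15/22

Rosa's strategy Stay is strictly dominated by Down: 9 > 6 and -2 > -4. Eliminate Stay.
Colin's indifference between Right and Left determines Rosa's mixing probability p:
  Colin's payoff to Right: p·8 + (1−p)·(-11) = 19p - 11
  Colin's payoff to Left: p·1 + (1−p)·4 = -3p + 4
  19p - 11 = -3p + 4  ⇒  22p = 15  ⇒  p = 15/22.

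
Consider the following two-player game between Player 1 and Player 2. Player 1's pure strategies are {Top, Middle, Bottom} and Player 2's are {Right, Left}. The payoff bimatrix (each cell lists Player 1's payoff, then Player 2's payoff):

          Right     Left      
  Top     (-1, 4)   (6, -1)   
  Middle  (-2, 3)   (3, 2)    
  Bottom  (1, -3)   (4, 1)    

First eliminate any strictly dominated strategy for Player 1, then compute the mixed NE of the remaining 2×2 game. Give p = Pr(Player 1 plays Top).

Player 1's strategy Middle is strictly dominated by Bottom: 1 > -2 and 4 > 3. Eliminate Middle.
In a mixed equilibrium Player 2 is indifferent between Right and Left; this condition fixes p.
  Player 2's payoff to Right: p·4 + (1−p)·(-3) = 7p - 3
  Player 2's payoff to Left: p·(-1) + (1−p)·1 = -2p + 1
  7p - 3 = -2p + 1  ⇒  9p = 4  ⇒  p = 4/9.

p = 4/9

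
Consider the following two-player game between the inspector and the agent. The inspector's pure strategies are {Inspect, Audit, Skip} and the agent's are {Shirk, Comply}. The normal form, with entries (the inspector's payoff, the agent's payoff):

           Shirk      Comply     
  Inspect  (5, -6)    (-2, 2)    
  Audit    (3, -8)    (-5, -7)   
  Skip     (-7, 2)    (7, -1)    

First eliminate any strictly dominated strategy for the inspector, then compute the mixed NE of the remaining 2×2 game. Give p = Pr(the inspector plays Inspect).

p = 3/11

The inspector's strategy Audit is strictly dominated by Inspect: 5 > 3 and -2 > -5. Eliminate Audit.
The inspector's mix must leave the agent indifferent between Shirk and Comply.
  the agent's expected payoff from Shirk: p·(-6) + (1−p)·2 = -8p + 2
  the agent's expected payoff from Comply: p·2 + (1−p)·(-1) = 3p - 1
  -8p + 2 = 3p - 1  ⇒  -11p = -3  ⇒  p = 3/11.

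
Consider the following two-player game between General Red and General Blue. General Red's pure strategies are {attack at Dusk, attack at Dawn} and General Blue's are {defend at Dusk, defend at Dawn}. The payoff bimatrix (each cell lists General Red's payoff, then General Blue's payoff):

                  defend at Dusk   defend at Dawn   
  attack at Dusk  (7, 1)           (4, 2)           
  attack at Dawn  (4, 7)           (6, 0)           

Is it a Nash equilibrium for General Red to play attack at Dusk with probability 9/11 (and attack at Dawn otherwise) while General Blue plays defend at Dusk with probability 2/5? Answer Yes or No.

Given General Red's mix p = 9/11, General Blue's payoff from defend at Dusk is 23/11 but from defend at Dawn is 18/11. General Blue strictly prefers defend at Dusk, so General Blue would not mix.
So the proposed profile is not a Nash equilibrium.

No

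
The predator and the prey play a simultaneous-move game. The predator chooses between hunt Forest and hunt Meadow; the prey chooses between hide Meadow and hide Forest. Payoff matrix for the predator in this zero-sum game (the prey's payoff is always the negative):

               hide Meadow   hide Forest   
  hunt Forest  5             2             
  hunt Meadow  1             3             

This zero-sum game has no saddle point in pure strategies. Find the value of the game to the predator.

For the predator to be willing to mix, the predator must be indifferent between hunt Forest and hunt Meadow, which pins down the prey's mix.
  the predator's payoff from hunt Forest: q·5 + (1−q)·2 = 3q + 2
  the predator's payoff from hunt Meadow: q·1 + (1−q)·3 = -2q + 3
  3q + 2 = -2q + 3  ⇒  5q = 1  ⇒  q = 1/5.
The value is the predator's expected payoff against this mix (using hunt Forest): (1/5)·5 + (4/5)·2 = 13/5.

v = 13/5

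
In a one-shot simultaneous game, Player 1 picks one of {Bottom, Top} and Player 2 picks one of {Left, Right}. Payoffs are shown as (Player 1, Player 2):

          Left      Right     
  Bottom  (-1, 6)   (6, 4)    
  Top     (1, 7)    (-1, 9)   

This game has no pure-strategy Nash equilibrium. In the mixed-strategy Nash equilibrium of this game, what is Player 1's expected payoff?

5/9

Player 2's mix must leave Player 1 indifferent between Bottom and Top.
  Player 1's payoff from Bottom: q·(-1) + (1−q)·6 = -7q + 6
  Player 1's payoff from Top: q·1 + (1−q)·(-1) = 2q - 1
  -7q + 6 = 2q - 1  ⇒  -9q = -7  ⇒  q = 7/9.
At equilibrium Player 1 is indifferent across rows, so Player 1's payoff equals the payoff from Bottom: (7/9)·(-1) + (2/9)·6 = 5/9.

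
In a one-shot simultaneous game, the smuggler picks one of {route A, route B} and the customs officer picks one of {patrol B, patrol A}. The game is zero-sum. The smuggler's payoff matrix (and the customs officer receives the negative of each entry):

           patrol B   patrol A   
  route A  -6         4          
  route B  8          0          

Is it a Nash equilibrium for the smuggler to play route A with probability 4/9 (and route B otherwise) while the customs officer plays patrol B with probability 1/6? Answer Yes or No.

Given the customs officer's mix q = 1/6, the smuggler's payoff from route A is 7/3 but from route B is 4/3. The smuggler strictly prefers route A, so the smuggler would not mix.
So the proposed profile is not a Nash equilibrium.

No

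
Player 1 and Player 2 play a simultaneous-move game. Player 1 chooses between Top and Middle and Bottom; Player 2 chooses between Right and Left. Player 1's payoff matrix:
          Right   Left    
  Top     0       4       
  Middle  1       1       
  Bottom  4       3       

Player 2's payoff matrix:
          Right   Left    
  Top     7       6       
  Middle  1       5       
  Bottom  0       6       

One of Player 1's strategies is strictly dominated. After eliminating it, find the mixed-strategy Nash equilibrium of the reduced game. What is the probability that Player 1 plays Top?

Player 1's strategy Middle is strictly dominated by Bottom: 4 > 1 and 3 > 1. Eliminate Middle.
For Player 2 to be willing to mix, Player 2 must be indifferent between Right and Left, which pins down Player 1's mix.
  Player 2's payoff from Right: p·7 + (1−p)·0 = 7p
  Player 2's payoff from Left: p·6 + (1−p)·6 = 6
  7p = 6  ⇒  7p = 6  ⇒  p = 6/7.

p = 6/7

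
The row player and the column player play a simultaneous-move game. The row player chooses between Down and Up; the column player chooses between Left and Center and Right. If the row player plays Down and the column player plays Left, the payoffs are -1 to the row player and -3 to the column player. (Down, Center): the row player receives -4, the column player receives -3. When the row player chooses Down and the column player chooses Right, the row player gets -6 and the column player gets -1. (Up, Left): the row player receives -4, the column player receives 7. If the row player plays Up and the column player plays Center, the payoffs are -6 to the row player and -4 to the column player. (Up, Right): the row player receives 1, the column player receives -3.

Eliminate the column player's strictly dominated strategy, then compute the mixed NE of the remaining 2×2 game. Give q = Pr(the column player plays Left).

The column player's strategy Center is strictly dominated by Right: -1 > -3 and -3 > -4. Eliminate Center.
Set the row player's expected payoff from Down equal to that from Up:
  the row player's expected payoff from Down: q·(-1) + (1−q)·(-6) = 5q - 6
  the row player's expected payoff from Up: q·(-4) + (1−q)·1 = -5q + 1
  5q - 6 = -5q + 1  ⇒  10q = 7  ⇒  q = 7/10.

q = 7/10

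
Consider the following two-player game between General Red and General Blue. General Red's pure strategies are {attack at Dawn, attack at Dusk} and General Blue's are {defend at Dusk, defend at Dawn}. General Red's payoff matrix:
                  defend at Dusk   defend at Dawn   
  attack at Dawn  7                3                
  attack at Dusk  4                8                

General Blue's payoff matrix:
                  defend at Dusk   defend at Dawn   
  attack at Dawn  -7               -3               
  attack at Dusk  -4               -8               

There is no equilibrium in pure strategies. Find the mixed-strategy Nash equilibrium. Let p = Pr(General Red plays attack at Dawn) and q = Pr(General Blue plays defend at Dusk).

For General Blue to be willing to mix, General Blue must be indifferent between defend at Dusk and defend at Dawn, which pins down General Red's mix.
  General Blue's payoff to defend at Dusk: p·(-7) + (1−p)·(-4) = -3p - 4
  General Blue's payoff to defend at Dawn: p·(-3) + (1−p)·(-8) = 5p - 8
  -3p - 4 = 5p - 8  ⇒  -8p = -4  ⇒  p = 1/2.
General Blue's mix must leave General Red indifferent between attack at Dawn and attack at Dusk.
  General Red's expected payoff from attack at Dawn: q·7 + (1−q)·3 = 4q + 3
  General Red's expected payoff from attack at Dusk: q·4 + (1−q)·8 = -4q + 8
  4q + 3 = -4q + 8  ⇒  8q = 5  ⇒  q = 5/8.

p = 1/2, q = 5/8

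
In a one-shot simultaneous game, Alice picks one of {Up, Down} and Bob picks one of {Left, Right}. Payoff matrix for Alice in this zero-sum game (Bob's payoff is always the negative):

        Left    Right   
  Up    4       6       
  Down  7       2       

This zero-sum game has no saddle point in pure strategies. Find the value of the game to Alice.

Set Alice's expected payoff from Up equal to that from Down:
  Alice's payoff to Up: q·4 + (1−q)·6 = -2q + 6
  Alice's payoff to Down: q·7 + (1−q)·2 = 5q + 2
  -2q + 6 = 5q + 2  ⇒  -7q = -4  ⇒  q = 4/7.
The value is Alice's expected payoff against this mix (using Up): (4/7)·4 + (3/7)·6 = 34/7.

v = 34/7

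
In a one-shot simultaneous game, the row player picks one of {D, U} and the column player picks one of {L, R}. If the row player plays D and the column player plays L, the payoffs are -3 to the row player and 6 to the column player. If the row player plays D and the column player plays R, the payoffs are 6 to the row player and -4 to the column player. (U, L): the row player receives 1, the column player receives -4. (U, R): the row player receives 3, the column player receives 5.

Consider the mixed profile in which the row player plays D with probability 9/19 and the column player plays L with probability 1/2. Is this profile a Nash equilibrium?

Given the column player's mix q = 1/2, the row player's payoff from D is 3/2 but from U is 2. The row player strictly prefers U, so the row player would not mix.
So the proposed profile is not a Nash equilibrium.

No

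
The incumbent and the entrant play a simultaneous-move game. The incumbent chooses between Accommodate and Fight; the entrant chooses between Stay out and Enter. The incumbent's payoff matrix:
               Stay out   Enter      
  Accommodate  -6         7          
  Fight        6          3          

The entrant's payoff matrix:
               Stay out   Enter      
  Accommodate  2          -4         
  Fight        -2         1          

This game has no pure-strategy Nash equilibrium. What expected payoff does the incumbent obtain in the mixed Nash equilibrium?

15/4

Set the incumbent's expected payoff from Accommodate equal to that from Fight:
  the incumbent's expected payoff from Accommodate: q·(-6) + (1−q)·7 = -13q + 7
  the incumbent's expected payoff from Fight: q·6 + (1−q)·3 = 3q + 3
  -13q + 7 = 3q + 3  ⇒  -16q = -4  ⇒  q = 1/4.
At equilibrium the incumbent is indifferent across rows, so the incumbent's payoff equals the payoff from Accommodate: (1/4)·(-6) + (3/4)·7 = 15/4.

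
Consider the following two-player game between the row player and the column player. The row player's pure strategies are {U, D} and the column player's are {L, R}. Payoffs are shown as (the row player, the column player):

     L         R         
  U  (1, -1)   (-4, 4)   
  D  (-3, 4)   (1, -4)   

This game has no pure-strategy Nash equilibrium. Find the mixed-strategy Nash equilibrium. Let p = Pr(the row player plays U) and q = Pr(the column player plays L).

For the column player to be willing to mix, the column player must be indifferent between L and R, which pins down the row player's mix.
  the column player's payoff to L: p·(-1) + (1−p)·4 = -5p + 4
  the column player's payoff to R: p·4 + (1−p)·(-4) = 8p - 4
  -5p + 4 = 8p - 4  ⇒  -13p = -8  ⇒  p = 8/13.
The column player's mix must leave the row player indifferent between U and D.
  the row player's payoff to U: q·1 + (1−q)·(-4) = 5q - 4
  the row player's payoff to D: q·(-3) + (1−q)·1 = -4q + 1
  5q - 4 = -4q + 1  ⇒  9q = 5  ⇒  q = 5/9.

p = 8/13, q = 5/9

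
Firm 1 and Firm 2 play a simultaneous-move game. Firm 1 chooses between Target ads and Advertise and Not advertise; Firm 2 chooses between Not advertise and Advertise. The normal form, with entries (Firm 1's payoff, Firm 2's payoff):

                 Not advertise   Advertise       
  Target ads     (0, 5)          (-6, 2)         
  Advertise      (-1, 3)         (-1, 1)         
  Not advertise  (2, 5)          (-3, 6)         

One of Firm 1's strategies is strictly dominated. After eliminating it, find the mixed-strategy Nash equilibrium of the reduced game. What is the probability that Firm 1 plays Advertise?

p = 1/3

Firm 1's strategy Target ads is strictly dominated by Not advertise: 2 > 0 and -3 > -6. Eliminate Target ads.
For Firm 2 to be willing to mix, Firm 2 must be indifferent between Not advertise and Advertise, which pins down Firm 1's mix.
  Firm 2's expected payoff from Not advertise: p·3 + (1−p)·5 = -2p + 5
  Firm 2's expected payoff from Advertise: p·1 + (1−p)·6 = -5p + 6
  -2p + 5 = -5p + 6  ⇒  3p = 1  ⇒  p = 1/3.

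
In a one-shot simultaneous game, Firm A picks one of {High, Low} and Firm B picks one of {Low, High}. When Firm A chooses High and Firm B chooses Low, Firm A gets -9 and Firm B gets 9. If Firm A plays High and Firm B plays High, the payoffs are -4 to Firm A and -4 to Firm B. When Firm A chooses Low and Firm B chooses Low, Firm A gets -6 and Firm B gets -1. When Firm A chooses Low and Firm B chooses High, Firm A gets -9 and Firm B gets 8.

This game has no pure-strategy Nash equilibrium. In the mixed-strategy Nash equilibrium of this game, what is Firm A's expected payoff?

-57/8

In a mixed equilibrium Firm A is indifferent between High and Low; this condition fixes q.
  Firm A's expected payoff from High: q·(-9) + (1−q)·(-4) = -5q - 4
  Firm A's expected payoff from Low: q·(-6) + (1−q)·(-9) = 3q - 9
  -5q - 4 = 3q - 9  ⇒  -8q = -5  ⇒  q = 5/8.
At equilibrium Firm A is indifferent across rows, so Firm A's payoff equals the payoff from High: (5/8)·(-9) + (3/8)·(-4) = -57/8.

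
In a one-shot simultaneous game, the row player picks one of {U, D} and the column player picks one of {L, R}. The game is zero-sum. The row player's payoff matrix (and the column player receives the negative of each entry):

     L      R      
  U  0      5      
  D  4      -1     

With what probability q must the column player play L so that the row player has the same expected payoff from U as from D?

q = 3/5

The column player's mix must leave the row player indifferent between U and D.
  the row player's payoff from U: q·0 + (1−q)·5 = -5q + 5
  the row player's payoff from D: q·4 + (1−q)·(-1) = 5q - 1
  -5q + 5 = 5q - 1  ⇒  -10q = -6  ⇒  q = 3/5.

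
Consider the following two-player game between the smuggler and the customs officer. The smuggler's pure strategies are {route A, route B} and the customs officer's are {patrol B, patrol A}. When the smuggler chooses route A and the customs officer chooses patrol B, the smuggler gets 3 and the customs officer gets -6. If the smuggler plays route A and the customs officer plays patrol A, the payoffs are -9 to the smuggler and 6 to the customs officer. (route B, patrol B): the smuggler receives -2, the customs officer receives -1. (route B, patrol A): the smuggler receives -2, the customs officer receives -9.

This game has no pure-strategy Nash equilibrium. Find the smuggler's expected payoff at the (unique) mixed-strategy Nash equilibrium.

The customs officer's mix must leave the smuggler indifferent between route A and route B.
  the smuggler's payoff to route A: q·3 + (1−q)·(-9) = 12q - 9
  the smuggler's payoff to route B: q·(-2) + (1−q)·(-2) = -2
  12q - 9 = -2  ⇒  12q = 7  ⇒  q = 7/12.
At equilibrium the smuggler is indifferent across rows, so the smuggler's payoff equals the payoff from route A: (7/12)·3 + (5/12)·(-9) = -2.

-2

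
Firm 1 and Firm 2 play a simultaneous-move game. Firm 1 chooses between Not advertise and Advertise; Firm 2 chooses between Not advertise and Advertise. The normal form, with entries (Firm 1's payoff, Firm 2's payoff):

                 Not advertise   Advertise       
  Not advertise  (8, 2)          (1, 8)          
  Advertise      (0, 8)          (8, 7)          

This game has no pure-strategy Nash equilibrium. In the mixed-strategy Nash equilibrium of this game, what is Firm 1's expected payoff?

64/15

Set Firm 1's expected payoff from Not advertise equal to that from Advertise:
  Firm 1's expected payoff from Not advertise: q·8 + (1−q)·1 = 7q + 1
  Firm 1's expected payoff from Advertise: q·0 + (1−q)·8 = -8q + 8
  7q + 1 = -8q + 8  ⇒  15q = 7  ⇒  q = 7/15.
At equilibrium Firm 1 is indifferent across rows, so Firm 1's payoff equals the payoff from Not advertise: (7/15)·8 + (8/15)·1 = 64/15.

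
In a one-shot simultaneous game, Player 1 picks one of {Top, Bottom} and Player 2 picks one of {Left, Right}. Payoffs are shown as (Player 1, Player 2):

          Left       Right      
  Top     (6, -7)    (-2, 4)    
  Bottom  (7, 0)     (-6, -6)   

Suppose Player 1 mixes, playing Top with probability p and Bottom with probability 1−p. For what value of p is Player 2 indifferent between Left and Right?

p = 6/17

Player 2's indifference between Left and Right determines Player 1's mixing probability p:
  Player 2's payoff from Left: p·(-7) + (1−p)·0 = -7p
  Player 2's payoff from Right: p·4 + (1−p)·(-6) = 10p - 6
  -7p = 10p - 6  ⇒  -17p = -6  ⇒  p = 6/17.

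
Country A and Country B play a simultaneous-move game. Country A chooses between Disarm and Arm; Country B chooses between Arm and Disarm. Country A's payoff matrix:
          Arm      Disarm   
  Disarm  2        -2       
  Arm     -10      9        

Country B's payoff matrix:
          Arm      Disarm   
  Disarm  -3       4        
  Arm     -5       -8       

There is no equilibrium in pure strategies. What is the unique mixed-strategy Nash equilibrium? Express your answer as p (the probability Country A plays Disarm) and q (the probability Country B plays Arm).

p = 3/10, q = 11/23

In a mixed equilibrium Country B is indifferent between Arm and Disarm; this condition fixes p.
  Country B's payoff to Arm: p·(-3) + (1−p)·(-5) = 2p - 5
  Country B's payoff to Disarm: p·4 + (1−p)·(-8) = 12p - 8
  2p - 5 = 12p - 8  ⇒  -10p = -3  ⇒  p = 3/10.
Set Country A's expected payoff from Disarm equal to that from Arm:
  Country A's payoff to Disarm: q·2 + (1−q)·(-2) = 4q - 2
  Country A's payoff to Arm: q·(-10) + (1−q)·9 = -19q + 9
  4q - 2 = -19q + 9  ⇒  23q = 11  ⇒  q = 11/23.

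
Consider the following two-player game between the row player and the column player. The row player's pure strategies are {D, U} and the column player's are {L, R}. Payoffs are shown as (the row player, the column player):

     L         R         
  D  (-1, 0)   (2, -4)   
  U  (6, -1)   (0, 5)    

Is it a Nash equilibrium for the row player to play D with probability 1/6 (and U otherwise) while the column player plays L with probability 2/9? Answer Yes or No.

Given the row player's mix p = 1/6, the column player's payoff from L is -5/6 but from R is 7/2. The column player strictly prefers R, so the column player would not mix.
So the proposed profile is not a Nash equilibrium.

No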